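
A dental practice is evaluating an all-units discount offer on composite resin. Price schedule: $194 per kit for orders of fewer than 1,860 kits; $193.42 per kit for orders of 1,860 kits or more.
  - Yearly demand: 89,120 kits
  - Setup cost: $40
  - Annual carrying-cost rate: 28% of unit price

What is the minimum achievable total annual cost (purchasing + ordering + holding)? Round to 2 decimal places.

$17,289,873.53

H₁ = 28%×$194 = $54.3200;  H₂ = 28%×$193.42 = $54.1576
EOQ₁ = √(2×89,120×40/54.3200) = 362.29  (< 1,860, feasible at tier 1)
EOQ₂ = √(2×89,120×40/54.1576) = 362.83  (< 1,860 → use Q = 1,860 at tier-2 price)
TC(tier 1 (EOQ₁), Q≈362.3) = $17,308,959.43
TC(tier 2, Q≈1,860.0) = $17,289,873.53
Minimum at tier 2: $17,289,873.53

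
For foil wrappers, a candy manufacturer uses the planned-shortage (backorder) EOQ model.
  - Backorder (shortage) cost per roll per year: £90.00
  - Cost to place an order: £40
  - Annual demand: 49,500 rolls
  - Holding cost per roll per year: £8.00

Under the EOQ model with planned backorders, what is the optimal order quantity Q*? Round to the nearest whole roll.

734 rolls

Q* = √(2DS/H) · √((H + b)/b)
   = √(2 × 49,500 × 40 / 8) · √((8 + 90) / 90)
   = 703.562 × 1.0435 ≈ 734.17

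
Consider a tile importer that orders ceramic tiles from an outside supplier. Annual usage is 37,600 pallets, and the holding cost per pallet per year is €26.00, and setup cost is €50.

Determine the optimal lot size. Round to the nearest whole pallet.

Q* = √(2·D·S / H) = √(2·37,600·50 / 26) = √144,615.4 ≈ 380.28

380 pallets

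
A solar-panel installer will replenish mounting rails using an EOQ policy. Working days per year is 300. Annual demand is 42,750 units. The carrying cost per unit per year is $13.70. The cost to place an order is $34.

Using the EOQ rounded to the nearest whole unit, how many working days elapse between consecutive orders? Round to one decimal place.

3.2 days

Optimal lot size Q* = (2 × 42,750 × $34 / $13.7)^½ ≈ 460.64 → Q = 461 units
Cycle time = (working days × Q)/D = (300 × 461) / 42,750 = 3.235 days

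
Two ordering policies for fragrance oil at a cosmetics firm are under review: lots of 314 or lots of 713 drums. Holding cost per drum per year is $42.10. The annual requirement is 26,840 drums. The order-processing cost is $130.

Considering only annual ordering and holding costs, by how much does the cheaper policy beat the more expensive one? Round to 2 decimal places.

TC(Q) = (D/Q)S + (Q/2)H
TC(314) = (26,840/314)×130 + (314/2)×42.1 = $17,721.80
TC(713) = (26,840/713)×130 + (713/2)×42.1 = $19,902.34
Cheaper: Q = 314.  Difference = $2,180.54

$2,180.54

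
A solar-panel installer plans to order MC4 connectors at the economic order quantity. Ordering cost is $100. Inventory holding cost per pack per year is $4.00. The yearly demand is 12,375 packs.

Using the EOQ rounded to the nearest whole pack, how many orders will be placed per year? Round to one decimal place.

Optimal lot size Q* = (2 × 12,375 × $100 / $4)^½ ≈ 786.61 → Q = 787
Orders per year = D/Q = 12,375 / 787 = 15.724

15.7 orders per year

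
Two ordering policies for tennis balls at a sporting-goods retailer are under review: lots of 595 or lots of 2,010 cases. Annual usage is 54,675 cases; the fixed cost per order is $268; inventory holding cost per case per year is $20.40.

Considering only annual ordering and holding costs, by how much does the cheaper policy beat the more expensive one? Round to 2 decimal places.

TC(Q) = (D/Q)S + (Q/2)H
TC(595) = (54,675/595)×268 + (595/2)×20.4 = $30,695.72
TC(2,010) = (54,675/2,010)×268 + (2,010/2)×20.4 = $27,792.00
Lots of 2,010 are cheaper by $2,903.72.

$2,903.72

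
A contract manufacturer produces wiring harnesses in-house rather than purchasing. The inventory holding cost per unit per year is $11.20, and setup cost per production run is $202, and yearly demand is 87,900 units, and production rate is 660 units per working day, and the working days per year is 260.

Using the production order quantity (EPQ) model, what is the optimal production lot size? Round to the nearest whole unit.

2,550 units

d = 87,900/260 = 338.0769 units/day;  effective holding cost H(1 − d/p) = 11.2·(1 − 338.0769/660) = 5.46294
Q* = √(2DS / H_eff) = √(2·87,900·202 / 5.46294) ≈ 2,549.60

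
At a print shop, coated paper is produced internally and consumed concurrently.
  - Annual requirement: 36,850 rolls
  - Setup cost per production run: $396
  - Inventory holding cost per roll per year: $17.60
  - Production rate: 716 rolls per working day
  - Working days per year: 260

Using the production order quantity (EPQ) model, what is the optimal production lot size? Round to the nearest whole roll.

1,438 rolls

d = 36,850/260 = 141.7308 rolls/day;  effective holding cost H(1 − d/p) = 17.6·(1 − 141.7308/716) = 14.11612
Q* = √(2DS / H_eff) = √(2·36,850·396 / 14.11612) ≈ 1,437.88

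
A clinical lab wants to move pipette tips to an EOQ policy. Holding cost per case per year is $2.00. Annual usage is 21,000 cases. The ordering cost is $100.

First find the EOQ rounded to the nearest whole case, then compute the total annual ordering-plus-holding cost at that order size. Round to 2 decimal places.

Q* = √(2·D·S / H) = √(2·21,000·100 / 2) = √2,100,000.0 ≈ 1,449.14 → Q = 1,449 cases
Ordering: D/Q × S = 21,000/1,449 × $100 = $1,449.28
Holding:  Q/2 × H = 1,449/2 × $2 = $1,449.00
Total = $1,449.28 + $1,449.00 = $2,898.28

$2,898.28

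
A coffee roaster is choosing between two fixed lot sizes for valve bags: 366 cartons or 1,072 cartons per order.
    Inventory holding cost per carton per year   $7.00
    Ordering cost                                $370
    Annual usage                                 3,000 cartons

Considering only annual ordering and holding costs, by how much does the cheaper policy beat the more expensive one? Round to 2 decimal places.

$473.66

TC(Q) = (D/Q)S + (Q/2)H
TC(366) = (3,000/366)×370 + (366/2)×7 = $4,313.79
TC(1,072) = (3,000/1,072)×370 + (1,072/2)×7 = $4,787.45
Cheaper: Q = 366.  Difference = $473.66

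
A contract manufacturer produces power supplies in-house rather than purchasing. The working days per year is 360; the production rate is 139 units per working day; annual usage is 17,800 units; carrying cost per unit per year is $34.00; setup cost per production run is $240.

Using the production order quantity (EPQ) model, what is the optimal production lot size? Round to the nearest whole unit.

625 units

Daily demand d = 17,800/360 = 49.444; p = 139; 1 − d/p = 0.64428
EPQ = √(2DS / (H(1 − d/p)))
    = √(2 × 17,800 × 240 / (34 × 0.64428)) ≈ 624.53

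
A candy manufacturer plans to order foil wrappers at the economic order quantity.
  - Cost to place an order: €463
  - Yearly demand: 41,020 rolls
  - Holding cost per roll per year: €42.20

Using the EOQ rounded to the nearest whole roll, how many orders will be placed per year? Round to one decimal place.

43.2 orders per year

Optimal lot size Q* = (2 × 41,020 × €463 / €42.2)^½ ≈ 948.74 → Q = 949
Orders per year = D/Q = 41,020 / 949 = 43.224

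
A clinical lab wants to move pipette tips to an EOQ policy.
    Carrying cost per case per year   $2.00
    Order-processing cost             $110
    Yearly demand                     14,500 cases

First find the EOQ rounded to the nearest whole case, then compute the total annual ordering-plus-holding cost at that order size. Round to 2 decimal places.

Optimal lot size Q* = (2 × 14,500 × $110 / $2)^½ ≈ 1,262.93 → Q = 1,263 cases
Annual ordering cost = (D/Q)·S = (14,500/1,263) × 110 = $1,262.87
Annual holding cost  = (Q/2)·H = (1,263/2) × 2 = $1,263.00
Total = $1,262.87 + $1,263.00 = $2,525.87

$2,525.87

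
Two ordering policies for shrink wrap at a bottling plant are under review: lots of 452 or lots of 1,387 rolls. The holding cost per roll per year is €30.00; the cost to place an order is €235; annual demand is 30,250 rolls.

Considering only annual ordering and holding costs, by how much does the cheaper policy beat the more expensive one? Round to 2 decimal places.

Annual cost at Q: ordering D·S/Q plus holding Q·H/2.
TC(452) = (30,250/452)×235 + (452/2)×30 = €22,507.32
TC(1,387) = (30,250/1,387)×235 + (1,387/2)×30 = €25,930.27
|ΔTC| = |€22,507.32 − €25,930.27| = €3,422.95

€3,422.95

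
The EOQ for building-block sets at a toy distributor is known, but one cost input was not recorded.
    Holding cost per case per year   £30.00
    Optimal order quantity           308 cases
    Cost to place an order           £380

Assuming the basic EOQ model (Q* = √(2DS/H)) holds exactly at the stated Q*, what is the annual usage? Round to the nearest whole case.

From Q* = √(2DS/H) ⇒ Q*² = 2DS/H.
D = Q²H / (2S) = 308² × 30 / (2 × 380) = 3,744.63

3,745 cases per year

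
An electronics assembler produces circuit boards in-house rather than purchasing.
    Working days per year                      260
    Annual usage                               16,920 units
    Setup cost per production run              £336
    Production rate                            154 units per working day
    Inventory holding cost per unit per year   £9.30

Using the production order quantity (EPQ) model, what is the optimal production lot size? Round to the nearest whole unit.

Daily demand d = 16,920/260 = 65.077; p = 154; 1 − d/p = 0.57742
EPQ = √(2DS / (H(1 − d/p)))
    = √(2 × 16,920 × 336 / (9.3 × 0.57742)) ≈ 1,455.11

1,455 units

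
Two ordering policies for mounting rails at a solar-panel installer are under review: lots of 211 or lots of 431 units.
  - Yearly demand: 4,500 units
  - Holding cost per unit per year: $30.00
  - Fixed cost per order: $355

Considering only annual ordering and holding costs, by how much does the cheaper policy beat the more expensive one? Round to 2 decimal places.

$564.59

Annual cost at Q: ordering D·S/Q plus holding Q·H/2.
TC(211) = (4,500/211)×355 + (211/2)×30 = $10,736.09
TC(431) = (4,500/431)×355 + (431/2)×30 = $10,171.50
Lots of 431 are cheaper by $564.59.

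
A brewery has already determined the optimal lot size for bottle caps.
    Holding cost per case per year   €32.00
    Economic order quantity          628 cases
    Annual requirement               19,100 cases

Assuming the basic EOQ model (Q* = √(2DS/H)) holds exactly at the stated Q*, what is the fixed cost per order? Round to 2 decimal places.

From Q* = √(2DS/H) ⇒ Q*² = 2DS/H.
S = Q²H / (2D) = 628² × 32 / (2 × 19,100) = 330.3740

€330.37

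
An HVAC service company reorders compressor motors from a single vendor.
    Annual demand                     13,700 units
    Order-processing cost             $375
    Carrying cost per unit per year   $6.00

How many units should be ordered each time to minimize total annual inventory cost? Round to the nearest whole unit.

1,309 units

2DS/H = 2·13,700·375/6 = 1,712,500.00
EOQ = √1,712,500.00 ≈ 1,308.63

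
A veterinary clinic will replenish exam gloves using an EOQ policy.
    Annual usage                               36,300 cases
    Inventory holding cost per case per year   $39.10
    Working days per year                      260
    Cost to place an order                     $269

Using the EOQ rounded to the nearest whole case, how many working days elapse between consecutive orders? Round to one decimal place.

Optimal lot size Q* = (2 × 36,300 × $269 / $39.1)^½ ≈ 706.73 → Q = 707 cases
T = Q/D × 260 days = 707/36,300 × 260 = 5.064 days

5.1 days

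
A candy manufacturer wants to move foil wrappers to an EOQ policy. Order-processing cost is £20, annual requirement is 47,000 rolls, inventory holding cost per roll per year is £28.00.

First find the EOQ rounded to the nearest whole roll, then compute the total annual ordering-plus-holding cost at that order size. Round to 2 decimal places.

£7,255.34

Q* = √(2·D·S / H) = √(2·47,000·20 / 28) = √67,142.9 ≈ 259.12 → Q = 259 rolls
Orders/yr = 47,000/259 = 181.467; ordering cost = 181.467 × £20 = £3,629.34
Average inventory = 259/2 = 129.5; holding cost = 129.5 × £28 = £3,626.00
Total = £3,629.34 + £3,626.00 = £7,255.34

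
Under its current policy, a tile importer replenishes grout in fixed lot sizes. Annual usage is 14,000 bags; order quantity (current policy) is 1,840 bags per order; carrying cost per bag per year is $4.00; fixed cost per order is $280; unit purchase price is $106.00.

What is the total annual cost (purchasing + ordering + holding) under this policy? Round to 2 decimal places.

$1,489,810.43

Orders/yr = 14,000/1,840 = 7.609; ordering cost = 7.609 × $280 = $2,130.43
Average inventory = 1,840/2 = 920; holding cost = 920 × $4 = $3,680.00
Purchase cost = D·C = 14,000 × 106 = $1,484,000.00
Total = $2,130.43 + $3,680.00 + $1,484,000.00 = $1,489,810.43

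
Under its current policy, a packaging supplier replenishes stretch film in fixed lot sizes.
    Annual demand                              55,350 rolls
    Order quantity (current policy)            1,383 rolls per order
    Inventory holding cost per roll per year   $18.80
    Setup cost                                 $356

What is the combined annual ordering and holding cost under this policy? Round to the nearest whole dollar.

$27,248

Annual ordering cost = (D/Q)·S = (55,350/1,383) × 356 = $14,247.72
Annual holding cost  = (Q/2)·H = (1,383/2) × 18.8 = $13,000.20
Total = $14,247.72 + $13,000.20 = $27,247.92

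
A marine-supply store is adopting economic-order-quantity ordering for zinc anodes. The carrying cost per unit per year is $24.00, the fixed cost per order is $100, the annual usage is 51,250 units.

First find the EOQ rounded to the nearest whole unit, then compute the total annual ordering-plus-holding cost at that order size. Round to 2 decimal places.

Q* = √(2·D·S / H) = √(2·51,250·100 / 24) = √427,083.3 ≈ 653.52 → Q = 654 units
Annual ordering cost = (D/Q)·S = (51,250/654) × 100 = $7,836.39
Annual holding cost  = (Q/2)·H = (654/2) × 24 = $7,848.00
Total = $7,836.39 + $7,848.00 = $15,684.39

$15,684.39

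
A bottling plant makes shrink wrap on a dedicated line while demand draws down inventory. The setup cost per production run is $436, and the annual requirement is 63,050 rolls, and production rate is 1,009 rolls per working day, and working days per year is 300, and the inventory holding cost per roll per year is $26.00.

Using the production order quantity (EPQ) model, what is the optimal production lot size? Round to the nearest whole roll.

1,634 rolls

Daily demand d = 63,050/300 = 210.167; p = 1009; 1 − d/p = 0.79171
EPQ = √(2DS / (H(1 − d/p)))
    = √(2 × 63,050 × 436 / (26 × 0.79171)) ≈ 1,634.30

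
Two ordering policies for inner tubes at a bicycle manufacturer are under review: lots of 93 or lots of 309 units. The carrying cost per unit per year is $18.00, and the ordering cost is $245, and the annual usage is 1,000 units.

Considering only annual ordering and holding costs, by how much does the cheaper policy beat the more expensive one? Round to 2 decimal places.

Annual cost at Q: ordering D·S/Q plus holding Q·H/2.
TC(93) = (1,000/93)×245 + (93/2)×18 = $3,471.41
TC(309) = (1,000/309)×245 + (309/2)×18 = $3,573.88
Cheaper: Q = 93.  Difference = $102.47

$102.47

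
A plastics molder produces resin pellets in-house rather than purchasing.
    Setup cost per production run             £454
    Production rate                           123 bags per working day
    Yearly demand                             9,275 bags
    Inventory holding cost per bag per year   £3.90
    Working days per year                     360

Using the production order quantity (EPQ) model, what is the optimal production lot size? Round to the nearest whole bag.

Daily demand d = 9,275/360 = 25.764; p = 123; 1 − d/p = 0.79054
EPQ = √(2DS / (H(1 − d/p)))
    = √(2 × 9,275 × 454 / (3.9 × 0.79054)) ≈ 1,652.75

1,653 bags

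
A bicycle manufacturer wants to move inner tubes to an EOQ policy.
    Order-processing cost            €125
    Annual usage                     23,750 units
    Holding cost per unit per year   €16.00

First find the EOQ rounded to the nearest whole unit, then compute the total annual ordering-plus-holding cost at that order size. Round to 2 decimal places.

Optimal lot size Q* = (2 × 23,750 × €125 / €16)^½ ≈ 609.17 → Q = 609 units
Orders/yr = 23,750/609 = 38.998; ordering cost = 38.998 × €125 = €4,874.79
Average inventory = 609/2 = 304.5; holding cost = 304.5 × €16 = €4,872.00
Total = €4,874.79 + €4,872.00 = €9,746.79

€9,746.79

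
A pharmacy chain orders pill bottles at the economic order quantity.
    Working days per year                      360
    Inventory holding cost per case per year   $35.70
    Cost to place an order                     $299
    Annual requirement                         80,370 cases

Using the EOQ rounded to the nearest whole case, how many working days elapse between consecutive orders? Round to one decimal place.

2DS/H = 2·80,370·299/35.7 = 1,346,253.78
EOQ = √1,346,253.78 ≈ 1,160.28 → Q = 1,160 cases
Days between orders = 360 / (D/Q) = 360 / 69.284 ≈ 5.196

5.2 days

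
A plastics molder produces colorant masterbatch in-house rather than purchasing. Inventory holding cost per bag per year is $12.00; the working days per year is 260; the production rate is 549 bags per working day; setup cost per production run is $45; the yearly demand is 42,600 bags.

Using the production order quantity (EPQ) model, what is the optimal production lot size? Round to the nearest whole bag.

675 bags

d = 42,600/260 = 163.8462 bags/day;  effective holding cost H(1 − d/p) = 12·(1 − 163.8462/549) = 8.41866
Q* = √(2DS / H_eff) = √(2·42,600·45 / 8.41866) ≈ 674.85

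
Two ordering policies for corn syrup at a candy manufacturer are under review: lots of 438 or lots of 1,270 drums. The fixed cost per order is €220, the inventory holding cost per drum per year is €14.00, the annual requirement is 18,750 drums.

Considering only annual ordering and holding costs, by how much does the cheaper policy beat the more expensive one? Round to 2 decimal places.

€345.78

For each Q, cost = (D/Q)·S + (Q/2)·H.
TC(438) = (18,750/438)×220 + (438/2)×14 = €12,483.81
TC(1,270) = (18,750/1,270)×220 + (1,270/2)×14 = €12,138.03
Lots of 1,270 are cheaper by €345.78.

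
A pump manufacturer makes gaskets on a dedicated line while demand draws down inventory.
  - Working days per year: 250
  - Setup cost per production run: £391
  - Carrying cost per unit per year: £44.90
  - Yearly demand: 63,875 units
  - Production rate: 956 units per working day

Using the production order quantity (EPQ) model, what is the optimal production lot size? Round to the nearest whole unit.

d = 63,875/250 = 255.5000 units/day;  effective holding cost H(1 − d/p) = 44.9·(1 − 255.5000/956) = 32.90005
Q* = √(2DS / H_eff) = √(2·63,875·391 / 32.90005) ≈ 1,232.17

1,232 units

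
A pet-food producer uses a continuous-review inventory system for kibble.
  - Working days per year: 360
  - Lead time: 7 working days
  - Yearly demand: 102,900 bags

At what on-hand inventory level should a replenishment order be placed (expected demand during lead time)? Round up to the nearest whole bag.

2,001 bags

Daily demand d = 102,900 / 360 = 285.833 bags/day
Demand during lead time = 285.833 × 7 = 2,000.83
Reorder point = 2,000.83 → round up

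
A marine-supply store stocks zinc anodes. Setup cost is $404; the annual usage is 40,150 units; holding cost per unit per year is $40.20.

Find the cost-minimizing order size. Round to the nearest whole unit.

898 units

Q* = √(2·D·S / H) = √(2·40,150·404 / 40.2) = √806,995.0 ≈ 898.33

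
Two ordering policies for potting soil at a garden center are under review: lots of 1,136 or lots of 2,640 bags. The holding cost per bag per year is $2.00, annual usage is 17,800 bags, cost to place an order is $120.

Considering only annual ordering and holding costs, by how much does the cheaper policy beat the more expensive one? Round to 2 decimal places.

$432.81

TC(Q) = (D/Q)S + (Q/2)H
TC(1,136) = (17,800/1,136)×120 + (1,136/2)×2 = $3,016.28
TC(2,640) = (17,800/2,640)×120 + (2,640/2)×2 = $3,449.09
Cheaper: Q = 1,136.  Difference = $432.81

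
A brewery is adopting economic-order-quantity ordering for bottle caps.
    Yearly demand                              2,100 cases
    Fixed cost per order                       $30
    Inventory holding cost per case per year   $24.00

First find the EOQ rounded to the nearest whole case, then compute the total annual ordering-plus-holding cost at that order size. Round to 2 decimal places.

$1,739.00

Q* = √(2·D·S / H) = √(2·2,100·30 / 24) = √5,250.0 ≈ 72.46 → Q = 72 cases
Annual ordering cost = (D/Q)·S = (2,100/72) × 30 = $875.00
Annual holding cost  = (Q/2)·H = (72/2) × 24 = $864.00
Total = $875.00 + $864.00 = $1,739.00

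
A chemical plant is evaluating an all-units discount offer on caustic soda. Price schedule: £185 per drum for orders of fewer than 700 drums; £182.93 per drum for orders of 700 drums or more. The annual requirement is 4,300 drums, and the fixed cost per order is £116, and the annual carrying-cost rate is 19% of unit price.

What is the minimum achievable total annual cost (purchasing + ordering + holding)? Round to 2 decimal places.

£799,476.42

H₁ = 19%×£185 = £35.1500;  H₂ = 19%×£182.93 = £34.7567
EOQ₁ = √(2×4,300×116/35.1500) = 168.47  (< 700, feasible at tier 1)
EOQ₂ = √(2×4,300×116/34.7567) = 169.42  (< 700 → use Q = 700 at tier-2 price)
TC(tier 1 (EOQ₁), Q≈168.5) = £801,421.62
TC(tier 2, Q≈700.0) = £799,476.42
Minimum at tier 2: £799,476.42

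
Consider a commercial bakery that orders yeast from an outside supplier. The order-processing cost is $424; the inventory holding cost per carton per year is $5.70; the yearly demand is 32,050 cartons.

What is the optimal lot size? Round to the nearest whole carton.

2,184 cartons

Q* = √(2·D·S / H) = √(2·32,050·424 / 5.7) = √4,768,140.4 ≈ 2,183.61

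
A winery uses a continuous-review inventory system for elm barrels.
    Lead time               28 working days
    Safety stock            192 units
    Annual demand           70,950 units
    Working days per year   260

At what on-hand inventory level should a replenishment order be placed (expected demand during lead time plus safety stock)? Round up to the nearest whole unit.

Daily demand d = 70,950 / 260 = 272.885 units/day
Demand during lead time = 272.885 × 28 = 7,640.77
Reorder point = 7,640.77 + 192 = 7,832.77 → round up

7,833 units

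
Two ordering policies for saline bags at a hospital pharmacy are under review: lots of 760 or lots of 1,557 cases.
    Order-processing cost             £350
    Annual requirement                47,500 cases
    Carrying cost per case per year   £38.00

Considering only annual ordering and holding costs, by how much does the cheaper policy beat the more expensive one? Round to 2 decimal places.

Annual cost at Q: ordering D·S/Q plus holding Q·H/2.
TC(760) = (47,500/760)×350 + (760/2)×38 = £36,315.00
TC(1,557) = (47,500/1,557)×350 + (1,557/2)×38 = £40,260.59
Lots of 760 are cheaper by £3,945.59.

£3,945.59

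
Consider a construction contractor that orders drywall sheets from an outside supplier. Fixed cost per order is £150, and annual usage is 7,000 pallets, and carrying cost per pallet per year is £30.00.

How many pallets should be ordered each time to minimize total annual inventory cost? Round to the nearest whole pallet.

Optimal lot size Q* = (2 × 7,000 × £150 / £30)^½ ≈ 264.58

265 pallets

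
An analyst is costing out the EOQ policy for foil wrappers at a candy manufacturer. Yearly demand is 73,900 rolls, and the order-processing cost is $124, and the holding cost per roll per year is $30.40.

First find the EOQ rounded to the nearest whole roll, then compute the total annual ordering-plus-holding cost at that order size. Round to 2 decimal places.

EOQ = √(2DS/H) = √(2 × 73,900 × 124 / 30.4)
    = √(602,868.42) ≈ 776.45 → Q = 776 rolls
Orders/yr = 73,900/776 = 95.232; ordering cost = 95.232 × $124 = $11,808.76
Average inventory = 776/2 = 388; holding cost = 388 × $30.4 = $11,795.20
Total = $11,808.76 + $11,795.20 = $23,603.96

$23,603.96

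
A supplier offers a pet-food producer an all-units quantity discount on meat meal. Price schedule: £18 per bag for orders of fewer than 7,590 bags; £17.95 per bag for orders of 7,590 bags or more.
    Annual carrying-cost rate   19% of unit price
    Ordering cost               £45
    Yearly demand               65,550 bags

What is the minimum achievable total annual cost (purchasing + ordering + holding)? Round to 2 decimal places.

H₁ = 19%×£18 = £3.4200;  H₂ = 19%×£17.95 = £3.4105
EOQ₁ = √(2×65,550×45/3.4200) = 1,313.39  (< 7,590, feasible at tier 1)
EOQ₂ = √(2×65,550×45/3.4105) = 1,315.22  (< 7,590 → use Q = 7,590 at tier-2 price)
TC(tier 1 (EOQ₁), Q≈1,313.4) = £1,184,391.80
TC(tier 2, Q≈7,590.0) = £1,189,953.98
Minimum at tier 1 (EOQ₁): £1,184,391.80

£1,184,391.80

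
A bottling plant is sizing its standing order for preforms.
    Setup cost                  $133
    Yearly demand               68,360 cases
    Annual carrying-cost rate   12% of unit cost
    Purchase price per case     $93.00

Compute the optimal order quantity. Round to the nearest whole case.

1,276 cases

Carrying cost H = $93 × 12% = $11.1600/case/yr
Optimal lot size Q* = (2 × 68,360 × $133 / $11.16)^½ ≈ 1,276.47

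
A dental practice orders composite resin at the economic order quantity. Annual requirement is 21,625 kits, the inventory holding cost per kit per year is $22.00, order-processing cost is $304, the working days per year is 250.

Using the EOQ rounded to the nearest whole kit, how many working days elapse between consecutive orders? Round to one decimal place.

8.9 days

EOQ = √(2DS/H) = √(2 × 21,625 × 304 / 22)
    = √(597,636.36) ≈ 773.07 → Q = 773 kits
T = Q/D × 250 days = 773/21,625 × 250 = 8.936 days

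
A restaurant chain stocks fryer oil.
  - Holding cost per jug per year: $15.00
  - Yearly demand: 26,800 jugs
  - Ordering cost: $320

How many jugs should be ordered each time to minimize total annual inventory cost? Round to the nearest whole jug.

2DS/H = 2·26,800·320/15 = 1,143,466.67
EOQ = √1,143,466.67 ≈ 1,069.33

1,069 jugs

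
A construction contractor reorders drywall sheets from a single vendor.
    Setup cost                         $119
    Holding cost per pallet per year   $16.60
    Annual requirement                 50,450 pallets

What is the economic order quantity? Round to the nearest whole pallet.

850 pallets

Q* = √(2·D·S / H) = √(2·50,450·119 / 16.6) = √723,319.3 ≈ 850.48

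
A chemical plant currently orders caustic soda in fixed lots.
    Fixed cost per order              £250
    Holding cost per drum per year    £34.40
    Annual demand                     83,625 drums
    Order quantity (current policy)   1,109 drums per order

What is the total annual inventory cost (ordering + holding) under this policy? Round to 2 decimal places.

Orders/yr = 83,625/1,109 = 75.406; ordering cost = 75.406 × £250 = £18,851.44
Average inventory = 1,109/2 = 554.5; holding cost = 554.5 × £34.4 = £19,074.80
Total = £18,851.44 + £19,074.80 = £37,926.24

£37,926.24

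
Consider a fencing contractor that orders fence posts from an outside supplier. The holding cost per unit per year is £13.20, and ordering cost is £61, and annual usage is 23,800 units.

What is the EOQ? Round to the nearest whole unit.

469 units

EOQ = √(2DS/H) = √(2 × 23,800 × 61 / 13.2)
    = √(219,969.70) ≈ 469.01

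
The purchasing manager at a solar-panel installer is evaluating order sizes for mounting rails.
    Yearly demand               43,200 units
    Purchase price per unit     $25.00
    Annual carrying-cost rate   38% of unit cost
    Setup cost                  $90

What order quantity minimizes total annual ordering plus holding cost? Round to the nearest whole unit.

Holding cost per unit per year: H = 38% × $25 = $9.5000
Q* = √(2·D·S / H) = √(2·43,200·90 / 9.5) = √818,526.3 ≈ 904.72

905 units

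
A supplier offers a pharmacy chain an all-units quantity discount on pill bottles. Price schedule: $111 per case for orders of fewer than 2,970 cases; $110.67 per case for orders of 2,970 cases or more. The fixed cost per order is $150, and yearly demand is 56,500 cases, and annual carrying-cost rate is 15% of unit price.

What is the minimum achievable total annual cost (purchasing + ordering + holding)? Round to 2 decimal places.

$6,280,360.28

H₁ = 15%×$111 = $16.6500;  H₂ = 15%×$110.67 = $16.6005
EOQ₁ = √(2×56,500×150/16.6500) = 1,008.97  (< 2,970, feasible at tier 1)
EOQ₂ = √(2×56,500×150/16.6005) = 1,010.47  (< 2,970 → use Q = 2,970 at tier-2 price)
TC(tier 1 (EOQ₁), Q≈1,009.0) = $6,288,299.33
TC(tier 2, Q≈2,970.0) = $6,280,360.28
Minimum at tier 2: $6,280,360.28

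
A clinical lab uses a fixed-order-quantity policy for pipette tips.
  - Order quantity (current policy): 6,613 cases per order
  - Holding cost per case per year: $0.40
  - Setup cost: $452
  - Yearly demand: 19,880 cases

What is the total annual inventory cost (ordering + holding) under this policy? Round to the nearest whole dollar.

Ordering: D/Q × S = 19,880/6,613 × $452 = $1,358.80
Holding:  Q/2 × H = 6,613/2 × $0.4 = $1,322.60
Total = $1,358.80 + $1,322.60 = $2,681.40

$2,681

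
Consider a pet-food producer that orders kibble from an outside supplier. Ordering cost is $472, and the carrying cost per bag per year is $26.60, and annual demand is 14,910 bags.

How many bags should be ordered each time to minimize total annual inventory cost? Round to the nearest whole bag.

Optimal lot size Q* = (2 × 14,910 × $472 / $26.6)^½ ≈ 727.42

727 bags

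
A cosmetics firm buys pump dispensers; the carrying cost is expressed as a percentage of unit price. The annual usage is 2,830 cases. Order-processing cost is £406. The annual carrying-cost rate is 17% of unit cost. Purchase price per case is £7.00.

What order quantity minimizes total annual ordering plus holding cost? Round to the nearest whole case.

Holding cost per case per year: H = 17% × £7 = £1.1900
2DS/H = 2·2,830·406/1.19 = 1,931,058.82
EOQ = √1,931,058.82 ≈ 1,389.63

1,390 cases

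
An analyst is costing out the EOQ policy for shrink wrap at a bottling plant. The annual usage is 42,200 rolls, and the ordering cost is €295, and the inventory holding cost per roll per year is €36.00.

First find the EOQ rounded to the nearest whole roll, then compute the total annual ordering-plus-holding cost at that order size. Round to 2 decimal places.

€29,938.74

Q* = √(2·D·S / H) = √(2·42,200·295 / 36) = √691,611.1 ≈ 831.63 → Q = 832 rolls
Annual ordering cost = (D/Q)·S = (42,200/832) × 295 = €14,962.74
Annual holding cost  = (Q/2)·H = (832/2) × 36 = €14,976.00
Total = €14,962.74 + €14,976.00 = €29,938.74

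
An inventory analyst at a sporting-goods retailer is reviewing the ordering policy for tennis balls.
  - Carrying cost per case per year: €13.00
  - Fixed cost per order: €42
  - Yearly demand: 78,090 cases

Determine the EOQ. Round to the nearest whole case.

710 cases

Q* = √(2·D·S / H) = √(2·78,090·42 / 13) = √504,581.5 ≈ 710.34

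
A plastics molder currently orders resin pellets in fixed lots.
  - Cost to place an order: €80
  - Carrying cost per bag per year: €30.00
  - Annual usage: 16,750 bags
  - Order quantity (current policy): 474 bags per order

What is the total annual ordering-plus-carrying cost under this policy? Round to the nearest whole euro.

Annual ordering cost = (D/Q)·S = (16,750/474) × 80 = €2,827.00
Annual holding cost  = (Q/2)·H = (474/2) × 30 = €7,110.00
Total = €2,827.00 + €7,110.00 = €9,937.00

€9,937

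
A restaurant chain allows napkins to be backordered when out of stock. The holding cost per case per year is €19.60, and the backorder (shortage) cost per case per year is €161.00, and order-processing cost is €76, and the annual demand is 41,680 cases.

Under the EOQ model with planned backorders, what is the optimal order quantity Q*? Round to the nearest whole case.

602 cases

Q* = √(2DS/H) · √((H + b)/b)
   = √(2 × 41,680 × 76 / 19.6) · √((19.6 + 161) / 161)
   = 568.536 × 1.0591 ≈ 602.15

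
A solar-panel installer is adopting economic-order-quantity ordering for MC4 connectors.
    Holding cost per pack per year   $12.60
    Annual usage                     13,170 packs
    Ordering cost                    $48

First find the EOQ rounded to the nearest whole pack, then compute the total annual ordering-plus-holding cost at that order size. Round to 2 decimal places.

2DS/H = 2·13,170·48/12.6 = 100,342.86
EOQ = √100,342.86 ≈ 316.77 → Q = 317 packs
Ordering: D/Q × S = 13,170/317 × $48 = $1,994.20
Holding:  Q/2 × H = 317/2 × $12.6 = $1,997.10
Total = $1,994.20 + $1,997.10 = $3,991.30

$3,991.30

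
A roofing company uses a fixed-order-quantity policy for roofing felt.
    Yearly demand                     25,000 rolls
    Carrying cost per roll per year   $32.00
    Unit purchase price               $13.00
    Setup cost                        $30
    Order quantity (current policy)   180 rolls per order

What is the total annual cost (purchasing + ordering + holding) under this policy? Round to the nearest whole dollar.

Ordering: D/Q × S = 25,000/180 × $30 = $4,166.67
Holding:  Q/2 × H = 180/2 × $32 = $2,880.00
Purchase cost = D·C = 25,000 × 13 = $325,000.00
Total = $4,166.67 + $2,880.00 + $325,000.00 = $332,046.67

$332,047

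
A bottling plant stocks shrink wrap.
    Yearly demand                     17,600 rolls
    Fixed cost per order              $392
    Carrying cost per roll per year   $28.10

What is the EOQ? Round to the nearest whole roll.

701 rolls

EOQ = √(2DS/H) = √(2 × 17,600 × 392 / 28.1)
    = √(491,046.26) ≈ 700.75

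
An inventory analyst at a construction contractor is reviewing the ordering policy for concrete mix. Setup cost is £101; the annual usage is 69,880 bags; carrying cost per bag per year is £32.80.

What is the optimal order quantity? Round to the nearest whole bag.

Optimal lot size Q* = (2 × 69,880 × £101 / £32.8)^½ ≈ 656.02

656 bags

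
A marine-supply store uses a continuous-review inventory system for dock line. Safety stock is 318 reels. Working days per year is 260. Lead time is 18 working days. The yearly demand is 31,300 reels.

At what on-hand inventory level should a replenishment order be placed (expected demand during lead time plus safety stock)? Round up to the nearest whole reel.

Daily demand d = 31,300 / 260 = 120.385 reels/day
Demand during lead time = 120.385 × 18 = 2,166.92
Reorder point = 2,166.92 + 318 = 2,484.92 → round up

2,485 reels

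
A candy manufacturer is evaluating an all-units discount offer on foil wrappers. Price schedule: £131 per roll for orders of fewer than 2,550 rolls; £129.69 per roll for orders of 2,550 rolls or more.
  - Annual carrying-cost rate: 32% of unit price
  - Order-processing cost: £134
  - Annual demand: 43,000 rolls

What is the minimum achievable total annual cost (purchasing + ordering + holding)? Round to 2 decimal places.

£5,631,843.13

H₁ = 32%×£131 = £41.9200;  H₂ = 32%×£129.69 = £41.5008
EOQ₁ = √(2×43,000×134/41.9200) = 524.31  (< 2,550, feasible at tier 1)
EOQ₂ = √(2×43,000×134/41.5008) = 526.95  (< 2,550 → use Q = 2,550 at tier-2 price)
TC(tier 1 (EOQ₁), Q≈524.3) = £5,654,979.22
TC(tier 2, Q≈2,550.0) = £5,631,843.13
Minimum at tier 2: £5,631,843.13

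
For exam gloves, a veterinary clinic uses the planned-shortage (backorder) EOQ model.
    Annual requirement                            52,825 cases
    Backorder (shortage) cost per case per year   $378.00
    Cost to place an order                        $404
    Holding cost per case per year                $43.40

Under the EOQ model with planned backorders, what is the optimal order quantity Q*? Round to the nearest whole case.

Q* = √(2DS/H) · √((H + b)/b)
   = √(2 × 52,825 × 404 / 43.4) · √((43.4 + 378) / 378)
   = 991.701 × 1.0558 ≈ 1,047.08

1,047 cases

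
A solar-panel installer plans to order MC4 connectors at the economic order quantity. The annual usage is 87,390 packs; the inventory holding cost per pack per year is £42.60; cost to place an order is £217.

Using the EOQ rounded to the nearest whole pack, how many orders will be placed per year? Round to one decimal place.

Q* = √(2·D·S / H) = √(2·87,390·217 / 42.6) = √890,311.3 ≈ 943.56 → Q = 944
N = D/Q = 87,390/944 ≈ 92.574 orders/yr

92.6 orders per year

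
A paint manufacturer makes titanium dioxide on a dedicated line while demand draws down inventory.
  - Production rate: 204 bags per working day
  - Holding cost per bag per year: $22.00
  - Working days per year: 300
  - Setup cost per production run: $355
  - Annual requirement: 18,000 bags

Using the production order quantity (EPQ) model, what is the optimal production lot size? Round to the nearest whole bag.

Daily demand d = 18,000/300 = 60.000; p = 204; 1 − d/p = 0.70588
EPQ = √(2DS / (H(1 − d/p)))
    = √(2 × 18,000 × 355 / (22 × 0.70588)) ≈ 907.17

907 bags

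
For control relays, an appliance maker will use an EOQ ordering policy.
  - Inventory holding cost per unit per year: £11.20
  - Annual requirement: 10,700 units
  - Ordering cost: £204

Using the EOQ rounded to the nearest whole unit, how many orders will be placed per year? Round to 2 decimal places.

17.15 orders per year

EOQ = √(2DS/H) = √(2 × 10,700 × 204 / 11.2)
    = √(389,785.71) ≈ 624.33 → Q = 624
N = D/Q = 10,700/624 ≈ 17.147 orders/yr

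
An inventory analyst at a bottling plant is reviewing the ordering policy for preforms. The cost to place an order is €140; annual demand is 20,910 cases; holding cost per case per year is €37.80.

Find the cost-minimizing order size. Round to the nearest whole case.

EOQ = √(2DS/H) = √(2 × 20,910 × 140 / 37.8)
    = √(154,888.89) ≈ 393.56

394 cases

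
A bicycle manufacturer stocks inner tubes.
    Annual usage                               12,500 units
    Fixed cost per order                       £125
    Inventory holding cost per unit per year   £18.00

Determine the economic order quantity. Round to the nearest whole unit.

417 units

EOQ = √(2DS/H) = √(2 × 12,500 × 125 / 18)
    = √(173,611.11) ≈ 416.67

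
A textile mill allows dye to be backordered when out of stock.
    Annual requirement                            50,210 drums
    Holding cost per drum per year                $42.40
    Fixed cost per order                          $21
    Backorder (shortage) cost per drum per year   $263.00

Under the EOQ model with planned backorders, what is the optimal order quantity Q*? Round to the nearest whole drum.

Q* = √(2DS/H) · √((H + b)/b)
   = √(2 × 50,210 × 21 / 42.4) · √((42.4 + 263) / 263)
   = 223.016 × 1.0776 ≈ 240.32

240 drums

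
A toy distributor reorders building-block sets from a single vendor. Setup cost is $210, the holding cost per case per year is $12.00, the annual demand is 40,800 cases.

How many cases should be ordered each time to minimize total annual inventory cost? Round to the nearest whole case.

Q* = √(2·D·S / H) = √(2·40,800·210 / 12) = √1,428,000.0 ≈ 1,194.99

1,195 cases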